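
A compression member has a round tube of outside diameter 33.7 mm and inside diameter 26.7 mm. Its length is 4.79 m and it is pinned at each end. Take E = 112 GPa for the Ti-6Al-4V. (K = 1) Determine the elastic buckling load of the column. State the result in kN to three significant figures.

P_cr ≈ 1.85 kN

d_o = 33.7 mm, d_i = 26.7 mm
I = π(d_o⁴ − d_i⁴)/64 = π(33.7⁴ − 26.70⁴)/64 = 3.837×10^4 mm⁴
I = 3.837×10^4 mm⁴ = 3.837×10^-8 m⁴
Effective length L_e = K·L = 1 × 4.79 = 4.790 m
P_cr = π²EI / L_e² = π² × 112×10⁹ × 3.837×10^-8 / 4.790² = 1.848×10^3 N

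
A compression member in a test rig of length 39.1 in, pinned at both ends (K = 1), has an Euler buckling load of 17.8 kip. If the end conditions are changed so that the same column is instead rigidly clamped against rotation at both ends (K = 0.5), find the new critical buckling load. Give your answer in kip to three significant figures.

P_cr ∝ 1/K², so P_cr,new = P_cr,old × (K_old/K_new)² = 17.8 × (1/0.5)²
= 17.8 × 4.000 = 71.2 kip

P_cr ≈ 71.2 kip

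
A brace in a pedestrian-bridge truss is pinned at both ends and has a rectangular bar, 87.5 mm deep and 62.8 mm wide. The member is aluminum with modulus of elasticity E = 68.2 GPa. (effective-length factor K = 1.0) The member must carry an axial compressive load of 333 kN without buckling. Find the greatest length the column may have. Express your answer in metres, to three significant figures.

Buckling occurs about the weak axis: I_min = h·b³/12 with b = 62.8 mm (the shorter side).
I_min = 87.5×62.8³/12 = 1.806×10^6 mm⁴
I = 1.806×10^-6 m⁴
At the buckling limit P_cr = P = 3.330×10^5 N
From P_cr = π²EI/(K·L)²:  L = (1/K)·√(π²EI/P_cr) = (1/1)·√(π²×6.82×10^10×1.806×10^-6/3.330×10^5)
L = 1.91 m

L_max ≈ 1.91 m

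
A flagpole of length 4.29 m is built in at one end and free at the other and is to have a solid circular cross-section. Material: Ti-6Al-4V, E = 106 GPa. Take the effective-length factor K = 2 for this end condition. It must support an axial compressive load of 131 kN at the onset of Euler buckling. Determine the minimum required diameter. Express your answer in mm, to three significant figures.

d ≈ 117 mm

L_e = K·L = 2 × 4.29 = 8.580 m
Required I = P_cr·L_e²/(π²E) = 1.310×10^5 × 8.580² / (π² × 1.06×10^11) = 9.218×10^-6 m⁴
I_req = 9.218×10^6 mm⁴
Solid circle: I = πd⁴/64  ⇒  d = (64I/π)^(1/4) = (64×9.218×10^6/π)^(1/4) = 117 mm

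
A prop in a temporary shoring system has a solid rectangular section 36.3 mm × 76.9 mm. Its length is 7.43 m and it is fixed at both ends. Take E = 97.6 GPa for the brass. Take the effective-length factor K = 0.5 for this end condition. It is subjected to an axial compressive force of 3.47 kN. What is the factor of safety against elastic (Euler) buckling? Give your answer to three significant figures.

n ≈ 6.17

Buckling occurs about the weak axis: I_min = h·b³/12 with b = 36.3 mm (the shorter side).
I_min = 76.9×36.3³/12 = 3.065×10^5 mm⁴
I = 3.065×10^5 mm⁴ = 3.065×10^-7 m⁴
Effective length L_e = K·L = 0.5 × 7.43 = 3.715 m
P_cr = π²EI / L_e² = π² × 97.6×10⁹ × 3.065×10^-7 / 3.715² = 2.139×10^4 N
Factor of safety n = P_cr / P = 21.394 / 3.47 = 6.17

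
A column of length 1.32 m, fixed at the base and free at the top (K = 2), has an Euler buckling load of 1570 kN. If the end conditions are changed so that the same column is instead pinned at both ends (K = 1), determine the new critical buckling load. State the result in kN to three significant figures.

P_cr ≈ 6280 kN

P_cr ∝ 1/K², so P_cr,new = P_cr,old × (K_old/K_new)² = 1570 × (2/1)²
= 1570 × 4.000 = 6280 kN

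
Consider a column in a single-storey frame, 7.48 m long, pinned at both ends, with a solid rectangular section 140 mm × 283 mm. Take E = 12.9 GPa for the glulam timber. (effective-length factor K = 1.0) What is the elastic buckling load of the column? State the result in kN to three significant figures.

Buckling occurs about the weak axis: I_min = h·b³/12 with b = 140 mm (the shorter side).
I_min = 283×140³/12 = 6.471×10^7 mm⁴
I = 6.471×10^7 mm⁴ = 6.471×10^-5 m⁴
Effective length L_e = K·L = 1 × 7.48 = 7.480 m
P_cr = π²EI / L_e² = π² × 12.9×10⁹ × 6.471×10^-5 / 7.480² = 1.473×10^5 N

P_cr ≈ 147 kN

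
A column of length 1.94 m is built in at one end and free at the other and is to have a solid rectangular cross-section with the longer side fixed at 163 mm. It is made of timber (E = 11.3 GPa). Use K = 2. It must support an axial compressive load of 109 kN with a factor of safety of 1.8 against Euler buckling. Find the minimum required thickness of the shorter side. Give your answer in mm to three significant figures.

Required P_cr = n·P = 1.8 × 109 = 196.2 kN
L_e = K·L = 2 × 1.94 = 3.880 m
Required I = P_cr·L_e²/(π²E) = 1.962×10^5 × 3.880² / (π² × 1.13×10^10) = 2.648×10^-5 m⁴
I_req = 2.648×10^7 mm⁴
Rectangle, weak axis: I_min = h·b³/12 with h = 163 mm fixed  ⇒  b = (12I/h)^(1/3) = 125 mm

b ≈ 125 mm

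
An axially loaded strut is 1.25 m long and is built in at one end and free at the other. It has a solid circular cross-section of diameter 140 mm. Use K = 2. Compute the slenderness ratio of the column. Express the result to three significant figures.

λ ≈ 71.4

I = πd⁴/64 = π×140⁴/64 = 1.886×10^7 mm⁴
A = 1.539×10^4 mm²;  r_min = √(I/A) = √(1.886×10^7/1.539×10^4) = 35.00 mm
L_e = K·L = 2 × 1.25 m = 2.500 m = 2500.0 mm
λ = L_e / r_min = 2500.0 / 35.00 = 71.4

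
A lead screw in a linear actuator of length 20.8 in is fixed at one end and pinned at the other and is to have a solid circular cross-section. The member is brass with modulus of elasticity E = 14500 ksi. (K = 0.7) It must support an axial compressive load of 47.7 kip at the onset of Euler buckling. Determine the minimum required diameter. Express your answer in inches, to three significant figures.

L_e = K·L = 0.7 × 20.8 = 14.56 in
Required I = P_cr·L_e²/(π²E) = 4.770×10^4 × 14.56² / (π² × 1.45×10^7) = 7.066×10^-2 in⁴
Solid circle: I = πd⁴/64  ⇒  d = (64I/π)^(1/4) = (64×7.066×10^-2/π)^(1/4) = 1.10 in

d ≈ 1.10 in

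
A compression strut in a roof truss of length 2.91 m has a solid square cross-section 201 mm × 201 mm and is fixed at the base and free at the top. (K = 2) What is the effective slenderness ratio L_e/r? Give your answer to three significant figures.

I = a⁴/12 = 201⁴/12 = 1.360×10^8 mm⁴
A = 4.040×10^4 mm²;  r_min = √(I/A) = √(1.360×10^8/4.040×10^4) = 58.02 mm
L_e = K·L = 2 × 2.91 m = 5.820 m = 5820.0 mm
λ = L_e / r_min = 5820.0 / 58.02 = 100

λ ≈ 100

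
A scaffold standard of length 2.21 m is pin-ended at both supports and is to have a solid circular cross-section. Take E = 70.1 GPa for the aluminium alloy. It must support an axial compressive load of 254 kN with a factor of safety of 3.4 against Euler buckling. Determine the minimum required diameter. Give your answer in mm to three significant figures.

Required P_cr = n·P = 3.4 × 254 = 863.6 kN
L_e = K·L = 1 × 2.21 = 2.210 m
Required I = P_cr·L_e²/(π²E) = 8.636×10^5 × 2.210² / (π² × 7.01×10^10) = 6.096×10^-6 m⁴
I_req = 6.096×10^6 mm⁴
Solid circle: I = πd⁴/64  ⇒  d = (64I/π)^(1/4) = (64×6.096×10^6/π)^(1/4) = 106 mm

d ≈ 106 mm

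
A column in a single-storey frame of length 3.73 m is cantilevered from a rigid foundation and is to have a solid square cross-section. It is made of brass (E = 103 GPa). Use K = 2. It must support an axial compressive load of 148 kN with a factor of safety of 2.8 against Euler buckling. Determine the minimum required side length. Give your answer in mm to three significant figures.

a ≈ 128 mm

Required P_cr = n·P = 2.8 × 148 = 414.4 kN
L_e = K·L = 2 × 3.73 = 7.460 m
Required I = P_cr·L_e²/(π²E) = 4.144×10^5 × 7.460² / (π² × 1.03×10^11) = 2.269×10^-5 m⁴
I_req = 2.269×10^7 mm⁴
Solid square: I = a⁴/12  ⇒  a = (12I)^(1/4) = (12×2.269×10^7)^(1/4) = 128 mm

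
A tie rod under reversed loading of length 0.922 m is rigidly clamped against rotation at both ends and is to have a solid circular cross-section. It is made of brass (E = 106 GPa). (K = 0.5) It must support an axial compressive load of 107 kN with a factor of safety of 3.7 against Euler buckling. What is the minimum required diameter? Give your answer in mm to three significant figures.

Required P_cr = n·P = 3.7 × 107 = 395.9 kN
L_e = K·L = 0.5 × 0.922 = 0.4610 m
Required I = P_cr·L_e²/(π²E) = 3.959×10^5 × 0.4610² / (π² × 1.06×10^11) = 8.042×10^-8 m⁴
I_req = 8.042×10^4 mm⁴
Solid circle: I = πd⁴/64  ⇒  d = (64I/π)^(1/4) = (64×8.042×10^4/π)^(1/4) = 35.8 mm

d ≈ 35.8 mm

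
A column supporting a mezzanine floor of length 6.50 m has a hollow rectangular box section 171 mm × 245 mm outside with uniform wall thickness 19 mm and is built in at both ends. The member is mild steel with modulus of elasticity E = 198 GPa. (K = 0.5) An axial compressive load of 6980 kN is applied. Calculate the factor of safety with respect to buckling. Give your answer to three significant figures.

Inner dimensions: h_i = 245 − 2×19 = 207.0 mm, b_i = 171 − 2×19 = 133.0 mm
Weak-axis I_min = (h_o·b_o³ − h_i·b_i³)/12 with b_o = 171, b_i = 133.0 mm (shorter outer/inner sides).
I_min = (245×171³ − 207.0×133.0³)/12 = 6.150×10^7 mm⁴
I = 6.150×10^7 mm⁴ = 6.150×10^-5 m⁴
Effective length L_e = K·L = 0.5 × 6.50 = 3.250 m
P_cr = π²EI / L_e² = π² × 198×10⁹ × 6.150×10^-5 / 3.250² = 1.138×10^7 N
Factor of safety n = P_cr / P = 11379 / 6980 = 1.63

n ≈ 1.63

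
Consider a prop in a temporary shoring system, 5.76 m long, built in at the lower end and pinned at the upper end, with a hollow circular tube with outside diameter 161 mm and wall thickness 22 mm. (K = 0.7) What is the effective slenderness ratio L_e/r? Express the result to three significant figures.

λ ≈ 81.0

Inner diameter d_i = 161 − 2×22 = 117.0 mm
I = π(d_o⁴ − d_i⁴)/64 = π(161⁴ − 117.0⁴)/64 = 2.378×10^7 mm⁴
A = 9.607×10^3 mm²;  r_min = √(I/A) = √(2.378×10^7/9.607×10^3) = 49.76 mm
L_e = K·L = 0.7 × 5.76 m = 4.032 m = 4032.0 mm
λ = L_e / r_min = 4032.0 / 49.76 = 81.0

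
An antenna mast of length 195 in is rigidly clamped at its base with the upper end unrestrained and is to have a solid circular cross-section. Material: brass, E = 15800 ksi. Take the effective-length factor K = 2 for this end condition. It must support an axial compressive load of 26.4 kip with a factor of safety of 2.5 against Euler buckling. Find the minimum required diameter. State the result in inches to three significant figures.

Required P_cr = n·P = 2.5 × 26.4 = 66.00 kip
L_e = K·L = 2 × 195 = 390.0 in
Required I = P_cr·L_e²/(π²E) = 6.600×10^4 × 390.0² / (π² × 1.58×10^7) = 64.37 in⁴
Solid circle: I = πd⁴/64  ⇒  d = (64I/π)^(1/4) = (64×64.37/π)^(1/4) = 6.02 in

d ≈ 6.02 in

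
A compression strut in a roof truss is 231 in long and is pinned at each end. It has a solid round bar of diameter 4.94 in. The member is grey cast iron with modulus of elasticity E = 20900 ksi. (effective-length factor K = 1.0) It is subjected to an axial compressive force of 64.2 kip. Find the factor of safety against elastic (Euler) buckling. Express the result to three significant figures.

I = πd⁴/64 = π×4.94⁴/64 = 29.23 in⁴
Effective length L_e = K·L = 1 × 231 = 231.0 in
P_cr = π²EI / L_e² = π² × 20900×10³ × 29.23 / 231.0² = 1.130×10^5 lb
Factor of safety n = P_cr / P = 113.01 / 64.2 = 1.76

n ≈ 1.76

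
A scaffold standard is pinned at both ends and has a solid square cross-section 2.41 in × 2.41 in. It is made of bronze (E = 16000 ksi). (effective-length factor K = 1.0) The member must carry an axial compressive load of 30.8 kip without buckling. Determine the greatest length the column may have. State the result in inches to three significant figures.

I = a⁴/12 = 2.41⁴/12 = 2.811 in⁴
At the buckling limit P_cr = P = 3.080×10^4 lb
From P_cr = π²EI/(K·L)²:  L = (1/K)·√(π²EI/P_cr) = (1/1)·√(π²×1.60×10^7×2.811/3.080×10^4)
L = 120 in

L_max ≈ 120 in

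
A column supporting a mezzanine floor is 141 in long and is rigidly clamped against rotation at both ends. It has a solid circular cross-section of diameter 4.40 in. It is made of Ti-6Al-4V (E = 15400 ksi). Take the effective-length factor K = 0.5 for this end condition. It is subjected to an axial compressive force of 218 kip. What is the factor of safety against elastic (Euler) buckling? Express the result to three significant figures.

n ≈ 2.58

I = πd⁴/64 = π×4.40⁴/64 = 18.40 in⁴
Effective length L_e = K·L = 0.5 × 141 = 70.50 in
P_cr = π²EI / L_e² = π² × 15400×10³ × 18.40 / 70.50² = 5.626×10^5 lb
Factor of safety n = P_cr / P = 562.63 / 218 = 2.58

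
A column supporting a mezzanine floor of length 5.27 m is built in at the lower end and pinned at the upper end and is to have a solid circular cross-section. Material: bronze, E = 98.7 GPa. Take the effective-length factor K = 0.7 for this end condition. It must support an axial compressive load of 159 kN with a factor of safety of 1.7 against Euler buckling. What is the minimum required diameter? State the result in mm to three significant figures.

Required P_cr = n·P = 1.7 × 159 = 270.3 kN
L_e = K·L = 0.7 × 5.27 = 3.689 m
Required I = P_cr·L_e²/(π²E) = 2.703×10^5 × 3.689² / (π² × 9.87×10^10) = 3.776×10^-6 m⁴
I_req = 3.776×10^6 mm⁴
Solid circle: I = πd⁴/64  ⇒  d = (64I/π)^(1/4) = (64×3.776×10^6/π)^(1/4) = 93.7 mm

d ≈ 93.7 mm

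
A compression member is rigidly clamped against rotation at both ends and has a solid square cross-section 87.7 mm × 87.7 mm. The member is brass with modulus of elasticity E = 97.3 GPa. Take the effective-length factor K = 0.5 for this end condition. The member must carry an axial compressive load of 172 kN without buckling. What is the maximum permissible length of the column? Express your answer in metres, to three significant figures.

L_max ≈ 10.5 m

I = a⁴/12 = 87.7⁴/12 = 4.930×10^6 mm⁴
I = 4.930×10^-6 m⁴
At the buckling limit P_cr = P = 1.720×10^5 N
From P_cr = π²EI/(K·L)²:  L = (1/K)·√(π²EI/P_cr) = (1/0.5)·√(π²×9.73×10^10×4.930×10^-6/1.720×10^5)
L = 10.5 m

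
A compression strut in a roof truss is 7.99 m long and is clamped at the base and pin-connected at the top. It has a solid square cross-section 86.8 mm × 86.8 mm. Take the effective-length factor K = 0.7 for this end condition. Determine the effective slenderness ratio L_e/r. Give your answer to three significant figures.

For a square r = a/√12 = 86.8/√12 = 25.06 mm
L_e = K·L = 0.7 × 7.99 m = 5.593 m = 5593.0 mm
λ = L_e / r_min = 5593.0 / 25.06 = 223

λ ≈ 223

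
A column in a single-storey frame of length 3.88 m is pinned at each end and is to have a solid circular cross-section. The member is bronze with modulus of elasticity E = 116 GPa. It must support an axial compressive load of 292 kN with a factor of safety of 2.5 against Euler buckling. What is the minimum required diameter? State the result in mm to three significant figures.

d ≈ 118 mm

Required P_cr = n·P = 2.5 × 292 = 730.0 kN
L_e = K·L = 1 × 3.88 = 3.880 m
Required I = P_cr·L_e²/(π²E) = 7.300×10^5 × 3.880² / (π² × 1.16×10^11) = 9.599×10^-6 m⁴
I_req = 9.599×10^6 mm⁴
Solid circle: I = πd⁴/64  ⇒  d = (64I/π)^(1/4) = (64×9.599×10^6/π)^(1/4) = 118 mm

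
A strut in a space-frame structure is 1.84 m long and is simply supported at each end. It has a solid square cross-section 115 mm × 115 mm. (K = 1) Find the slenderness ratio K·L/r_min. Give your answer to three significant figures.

For a square r = a/√12 = 115/√12 = 33.20 mm
L_e = K·L = 1 × 1.84 m = 1.840 m = 1840.0 mm
λ = L_e / r_min = 1840.0 / 33.20 = 55.4

λ ≈ 55.4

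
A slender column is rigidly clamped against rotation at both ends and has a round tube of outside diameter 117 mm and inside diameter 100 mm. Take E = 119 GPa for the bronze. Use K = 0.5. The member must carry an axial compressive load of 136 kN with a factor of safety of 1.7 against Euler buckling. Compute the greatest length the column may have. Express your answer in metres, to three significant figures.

L_max ≈ 9.34 m

d_o = 117 mm, d_i = 100 mm
I = π(d_o⁴ − d_i⁴)/64 = π(117⁴ − 100.0⁴)/64 = 4.290×10^6 mm⁴
I = 4.290×10^-6 m⁴
Required critical load P_cr = n·P = 1.7 × 136 = 231.2 kN = 2.312×10^5 N
From P_cr = π²EI/(K·L)²:  L = (1/K)·√(π²EI/P_cr) = (1/0.5)·√(π²×1.19×10^11×4.290×10^-6/2.312×10^5)
L = 9.34 m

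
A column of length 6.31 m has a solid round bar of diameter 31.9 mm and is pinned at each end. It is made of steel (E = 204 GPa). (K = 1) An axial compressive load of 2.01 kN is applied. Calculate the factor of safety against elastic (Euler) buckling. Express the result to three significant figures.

I = πd⁴/64 = π×31.9⁴/64 = 5.083×10^4 mm⁴
I = 5.083×10^4 mm⁴ = 5.083×10^-8 m⁴
Effective length L_e = K·L = 1 × 6.31 = 6.310 m
P_cr = π²EI / L_e² = π² × 204×10⁹ × 5.083×10^-8 / 6.310² = 2.570×10^3 N
Factor of safety n = P_cr / P = 2.5704 / 2.01 = 1.28

n ≈ 1.28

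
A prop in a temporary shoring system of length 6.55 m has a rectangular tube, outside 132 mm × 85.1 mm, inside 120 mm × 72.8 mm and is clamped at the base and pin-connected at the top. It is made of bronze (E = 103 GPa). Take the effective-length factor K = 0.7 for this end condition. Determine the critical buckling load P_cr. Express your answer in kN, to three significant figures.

Weak-axis I_min = (h_o·b_o³ − h_i·b_i³)/12 with b_o = 85.1, b_i = 72.80 mm (shorter outer/inner sides).
I_min = (132×85.1³ − 120.0×72.80³)/12 = 2.921×10^6 mm⁴
I = 2.921×10^6 mm⁴ = 2.921×10^-6 m⁴
Effective length L_e = K·L = 0.7 × 6.55 = 4.585 m
P_cr = π²EI / L_e² = π² × 103×10⁹ × 2.921×10^-6 / 4.585² = 1.412×10^5 N

P_cr ≈ 141 kN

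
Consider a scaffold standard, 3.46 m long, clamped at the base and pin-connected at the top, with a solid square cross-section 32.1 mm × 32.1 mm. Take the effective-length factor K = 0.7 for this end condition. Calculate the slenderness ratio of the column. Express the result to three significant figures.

λ ≈ 261

I = a⁴/12 = 32.1⁴/12 = 8.848×10^4 mm⁴
A = 1.030×10^3 mm²;  r_min = √(I/A) = √(8.848×10^4/1.030×10^3) = 9.266 mm
L_e = K·L = 0.7 × 3.46 m = 2.422 m = 2422.0 mm
λ = L_e / r_min = 2422.0 / 9.266 = 261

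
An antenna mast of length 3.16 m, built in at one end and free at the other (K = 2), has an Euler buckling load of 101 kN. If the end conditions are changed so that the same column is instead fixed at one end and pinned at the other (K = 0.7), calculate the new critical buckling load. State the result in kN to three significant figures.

P_cr ∝ 1/K², so P_cr,new = P_cr,old × (K_old/K_new)² = 101 × (2/0.7)²
= 101 × 8.163 = 824 kN

P_cr ≈ 824 kN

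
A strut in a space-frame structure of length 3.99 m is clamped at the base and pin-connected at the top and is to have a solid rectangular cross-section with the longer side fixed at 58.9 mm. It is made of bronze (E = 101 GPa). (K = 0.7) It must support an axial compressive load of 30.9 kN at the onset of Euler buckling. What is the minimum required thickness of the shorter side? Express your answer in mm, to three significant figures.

L_e = K·L = 0.7 × 3.99 = 2.793 m
Required I = P_cr·L_e²/(π²E) = 3.090×10^4 × 2.793² / (π² × 1.01×10^11) = 2.418×10^-7 m⁴
I_req = 2.418×10^5 mm⁴
Rectangle, weak axis: I_min = h·b³/12 with h = 58.9 mm fixed  ⇒  b = (12I/h)^(1/3) = 36.7 mm

b ≈ 36.7 mm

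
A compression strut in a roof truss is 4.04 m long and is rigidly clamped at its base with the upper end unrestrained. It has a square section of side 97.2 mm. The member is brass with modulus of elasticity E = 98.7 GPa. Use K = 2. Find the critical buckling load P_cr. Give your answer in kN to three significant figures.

I = a⁴/12 = 97.2⁴/12 = 7.438×10^6 mm⁴
I = 7.438×10^6 mm⁴ = 7.438×10^-6 m⁴
Effective length L_e = K·L = 2 × 4.04 = 8.080 m
P_cr = π²EI / L_e² = π² × 98.7×10⁹ × 7.438×10^-6 / 8.080² = 1.110×10^5 N

P_cr ≈ 111 kN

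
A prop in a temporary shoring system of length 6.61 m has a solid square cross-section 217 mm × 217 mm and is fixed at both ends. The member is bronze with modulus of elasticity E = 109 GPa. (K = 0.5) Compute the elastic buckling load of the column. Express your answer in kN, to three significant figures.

P_cr ≈ 18200 kN

I = a⁴/12 = 217⁴/12 = 1.848×10^8 mm⁴
I = 1.848×10^8 mm⁴ = 1.848×10^-4 m⁴
Effective length L_e = K·L = 0.5 × 6.61 = 3.305 m
P_cr = π²EI / L_e² = π² × 109×10⁹ × 1.848×10^-4 / 3.305² = 1.820×10^7 N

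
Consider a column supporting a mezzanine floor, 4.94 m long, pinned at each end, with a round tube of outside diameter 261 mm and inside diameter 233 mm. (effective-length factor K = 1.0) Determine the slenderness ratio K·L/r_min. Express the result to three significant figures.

λ ≈ 56.5

d_o = 261 mm, d_i = 233 mm
I = π(d_o⁴ − d_i⁴)/64 = π(261⁴ − 233.0⁴)/64 = 8.311×10^7 mm⁴
A = 1.086×10^4 mm²;  r_min = √(I/A) = √(8.311×10^7/1.086×10^4) = 87.47 mm
L_e = K·L = 1 × 4.94 m = 4.940 m = 4940.0 mm
λ = L_e / r_min = 4940.0 / 87.47 = 56.5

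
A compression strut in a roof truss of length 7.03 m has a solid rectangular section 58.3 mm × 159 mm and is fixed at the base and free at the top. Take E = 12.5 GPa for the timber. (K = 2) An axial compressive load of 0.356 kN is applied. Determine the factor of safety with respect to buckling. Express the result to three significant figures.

Buckling occurs about the weak axis: I_min = h·b³/12 with b = 58.3 mm (the shorter side).
I_min = 159×58.3³/12 = 2.626×10^6 mm⁴
I = 2.626×10^6 mm⁴ = 2.626×10^-6 m⁴
Effective length L_e = K·L = 2 × 7.03 = 14.06 m
P_cr = π²EI / L_e² = π² × 12.5×10⁹ × 2.626×10^-6 / 14.06² = 1.639×10^3 N
Factor of safety n = P_cr / P = 1.6386 / 0.356 = 4.60

n ≈ 4.60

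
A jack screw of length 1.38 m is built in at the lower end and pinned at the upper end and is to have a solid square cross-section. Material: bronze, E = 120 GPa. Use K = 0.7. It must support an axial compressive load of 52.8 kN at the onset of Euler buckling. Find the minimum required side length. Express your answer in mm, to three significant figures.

L_e = K·L = 0.7 × 1.38 = 0.9660 m
Required I = P_cr·L_e²/(π²E) = 5.280×10^4 × 0.9660² / (π² × 1.20×10^11) = 4.160×10^-8 m⁴
I_req = 4.160×10^4 mm⁴
Solid square: I = a⁴/12  ⇒  a = (12I)^(1/4) = (12×4.160×10^4)^(1/4) = 26.6 mm

a ≈ 26.6 mm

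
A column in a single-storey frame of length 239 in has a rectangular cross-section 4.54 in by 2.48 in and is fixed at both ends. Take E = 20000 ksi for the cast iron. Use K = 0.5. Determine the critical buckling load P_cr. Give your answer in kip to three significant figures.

Buckling occurs about the weak axis: I_min = h·b³/12 with b = 2.48 in (the shorter side).
I_min = 4.54×2.48³/12 = 5.771 in⁴
Effective length L_e = K·L = 0.5 × 239 = 119.5 in
P_cr = π²EI / L_e² = π² × 20000×10³ × 5.771 / 119.5² = 7.977×10^4 lb

P_cr ≈ 79.8 kip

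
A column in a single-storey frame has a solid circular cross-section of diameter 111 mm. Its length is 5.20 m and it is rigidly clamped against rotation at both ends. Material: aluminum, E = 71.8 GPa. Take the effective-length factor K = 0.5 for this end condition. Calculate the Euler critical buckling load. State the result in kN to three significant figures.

P_cr ≈ 781 kN

I = πd⁴/64 = π×111⁴/64 = 7.452×10^6 mm⁴
I = 7.452×10^6 mm⁴ = 7.452×10^-6 m⁴
Effective length L_e = K·L = 0.5 × 5.20 = 2.600 m
P_cr = π²EI / L_e² = π² × 71.8×10⁹ × 7.452×10^-6 / 2.600² = 7.812×10^5 N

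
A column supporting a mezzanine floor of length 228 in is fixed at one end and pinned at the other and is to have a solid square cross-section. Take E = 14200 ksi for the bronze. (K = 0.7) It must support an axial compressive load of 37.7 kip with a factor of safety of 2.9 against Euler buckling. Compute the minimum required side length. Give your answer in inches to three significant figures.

Required P_cr = n·P = 2.9 × 37.7 = 109.3 kip
L_e = K·L = 0.7 × 228 = 159.6 in
Required I = P_cr·L_e²/(π²E) = 1.093×10^5 × 159.6² / (π² × 1.42×10^7) = 19.87 in⁴
Solid square: I = a⁴/12  ⇒  a = (12I)^(1/4) = (12×19.87)^(1/4) = 3.93 in

a ≈ 3.93 in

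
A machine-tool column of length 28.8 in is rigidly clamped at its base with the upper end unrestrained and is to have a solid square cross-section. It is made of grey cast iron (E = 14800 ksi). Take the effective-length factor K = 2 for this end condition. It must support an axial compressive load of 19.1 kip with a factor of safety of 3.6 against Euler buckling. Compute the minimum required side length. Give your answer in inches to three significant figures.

Required P_cr = n·P = 3.6 × 19.1 = 68.76 kip
L_e = K·L = 2 × 28.8 = 57.60 in
Required I = P_cr·L_e²/(π²E) = 6.876×10^4 × 57.60² / (π² × 1.48×10^7) = 1.562 in⁴
Solid square: I = a⁴/12  ⇒  a = (12I)^(1/4) = (12×1.562)^(1/4) = 2.08 in

a ≈ 2.08 in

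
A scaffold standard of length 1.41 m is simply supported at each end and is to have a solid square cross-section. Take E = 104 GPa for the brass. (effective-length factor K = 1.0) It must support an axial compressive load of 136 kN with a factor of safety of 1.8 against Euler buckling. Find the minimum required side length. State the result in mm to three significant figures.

Required P_cr = n·P = 1.8 × 136 = 244.8 kN
L_e = K·L = 1 × 1.41 = 1.410 m
Required I = P_cr·L_e²/(π²E) = 2.448×10^5 × 1.410² / (π² × 1.04×10^11) = 4.742×10^-7 m⁴
I_req = 4.742×10^5 mm⁴
Solid square: I = a⁴/12  ⇒  a = (12I)^(1/4) = (12×4.742×10^5)^(1/4) = 48.8 mm

a ≈ 48.8 mm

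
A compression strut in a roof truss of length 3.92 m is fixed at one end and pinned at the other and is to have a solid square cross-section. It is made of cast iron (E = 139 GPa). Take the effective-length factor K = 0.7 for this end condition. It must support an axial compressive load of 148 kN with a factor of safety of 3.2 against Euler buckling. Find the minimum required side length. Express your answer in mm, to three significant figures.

Required P_cr = n·P = 3.2 × 148 = 473.6 kN
L_e = K·L = 0.7 × 3.92 = 2.744 m
Required I = P_cr·L_e²/(π²E) = 4.736×10^5 × 2.744² / (π² × 1.39×10^11) = 2.599×10^-6 m⁴
I_req = 2.599×10^6 mm⁴
Solid square: I = a⁴/12  ⇒  a = (12I)^(1/4) = (12×2.599×10^6)^(1/4) = 74.7 mm

a ≈ 74.7 mm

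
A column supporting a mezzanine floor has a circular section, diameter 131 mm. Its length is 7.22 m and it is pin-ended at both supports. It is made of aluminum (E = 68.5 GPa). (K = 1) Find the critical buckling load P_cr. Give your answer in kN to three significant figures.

I = πd⁴/64 = π×131⁴/64 = 1.446×10^7 mm⁴
I = 1.446×10^7 mm⁴ = 1.446×10^-5 m⁴
Effective length L_e = K·L = 1 × 7.22 = 7.220 m
P_cr = π²EI / L_e² = π² × 68.5×10⁹ × 1.446×10^-5 / 7.220² = 1.875×10^5 N

P_cr ≈ 187 kN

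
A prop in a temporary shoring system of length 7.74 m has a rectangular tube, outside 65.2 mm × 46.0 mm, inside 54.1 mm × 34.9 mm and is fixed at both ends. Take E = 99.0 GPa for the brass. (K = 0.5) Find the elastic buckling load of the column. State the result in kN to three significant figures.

Weak-axis I_min = (h_o·b_o³ − h_i·b_i³)/12 with b_o = 46.0, b_i = 34.90 mm (shorter outer/inner sides).
I_min = (65.2×46.0³ − 54.10×34.90³)/12 = 3.372×10^5 mm⁴
I = 3.372×10^5 mm⁴ = 3.372×10^-7 m⁴
Effective length L_e = K·L = 0.5 × 7.74 = 3.870 m
P_cr = π²EI / L_e² = π² × 99.0×10⁹ × 3.372×10^-7 / 3.870² = 2.200×10^4 N

P_cr ≈ 22.0 kN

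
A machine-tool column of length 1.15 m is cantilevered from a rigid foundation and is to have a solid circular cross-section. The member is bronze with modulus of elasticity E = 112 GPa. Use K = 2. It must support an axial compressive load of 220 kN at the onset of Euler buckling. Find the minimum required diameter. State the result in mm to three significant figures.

L_e = K·L = 2 × 1.15 = 2.300 m
Required I = P_cr·L_e²/(π²E) = 2.200×10^5 × 2.300² / (π² × 1.12×10^11) = 1.053×10^-6 m⁴
I_req = 1.053×10^6 mm⁴
Solid circle: I = πd⁴/64  ⇒  d = (64I/π)^(1/4) = (64×1.053×10^6/π)^(1/4) = 68.1 mm

d ≈ 68.1 mm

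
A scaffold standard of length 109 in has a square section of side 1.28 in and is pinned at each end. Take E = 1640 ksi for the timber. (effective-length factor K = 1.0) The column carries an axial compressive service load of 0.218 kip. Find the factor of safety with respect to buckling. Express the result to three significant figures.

n ≈ 1.40

I = a⁴/12 = 1.28⁴/12 = 0.2237 in⁴
Effective length L_e = K·L = 1 × 109 = 109.0 in
P_cr = π²EI / L_e² = π² × 1640×10³ × 0.2237 / 109.0² = 304.8 lb
Factor of safety n = P_cr / P = 0.30475 / 0.218 = 1.40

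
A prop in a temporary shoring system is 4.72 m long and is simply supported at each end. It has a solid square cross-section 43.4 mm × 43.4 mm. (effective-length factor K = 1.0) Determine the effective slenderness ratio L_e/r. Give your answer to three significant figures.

λ ≈ 377

I = a⁴/12 = 43.4⁴/12 = 2.956×10^5 mm⁴
A = 1.884×10^3 mm²;  r_min = √(I/A) = √(2.956×10^5/1.884×10^3) = 12.53 mm
L_e = K·L = 1 × 4.72 m = 4.720 m = 4720.0 mm
λ = L_e / r_min = 4720.0 / 12.53 = 377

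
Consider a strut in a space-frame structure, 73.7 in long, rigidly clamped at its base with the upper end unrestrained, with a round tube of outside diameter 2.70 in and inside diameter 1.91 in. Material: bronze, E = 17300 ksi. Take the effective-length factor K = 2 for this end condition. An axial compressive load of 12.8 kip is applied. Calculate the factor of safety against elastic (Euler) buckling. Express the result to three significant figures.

d_o = 2.70 in, d_i = 1.91 in
I = π(d_o⁴ − d_i⁴)/64 = π(2.70⁴ − 1.910⁴)/64 = 1.955 in⁴
Effective length L_e = K·L = 2 × 73.7 = 147.4 in
P_cr = π²EI / L_e² = π² × 17300×10³ × 1.955 / 147.4² = 1.537×10^4 lb
Factor of safety n = P_cr / P = 15.367 / 12.8 = 1.20

n ≈ 1.20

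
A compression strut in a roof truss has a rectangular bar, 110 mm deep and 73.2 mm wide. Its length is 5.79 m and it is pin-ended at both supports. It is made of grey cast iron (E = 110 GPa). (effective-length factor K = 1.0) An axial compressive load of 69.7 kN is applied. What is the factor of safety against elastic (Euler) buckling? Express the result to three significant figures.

Buckling occurs about the weak axis: I_min = h·b³/12 with b = 73.2 mm (the shorter side).
I_min = 110×73.2³/12 = 3.595×10^6 mm⁴
I = 3.595×10^6 mm⁴ = 3.595×10^-6 m⁴
Effective length L_e = K·L = 1 × 5.79 = 5.790 m
P_cr = π²EI / L_e² = π² × 110×10⁹ × 3.595×10^-6 / 5.790² = 1.164×10^5 N
Factor of safety n = P_cr / P = 116.43 / 69.7 = 1.67

n ≈ 1.67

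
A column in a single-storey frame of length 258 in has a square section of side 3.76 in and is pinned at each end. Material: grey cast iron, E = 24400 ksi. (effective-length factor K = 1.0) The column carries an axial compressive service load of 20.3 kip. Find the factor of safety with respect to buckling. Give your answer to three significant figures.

n ≈ 2.97

I = a⁴/12 = 3.76⁴/12 = 16.66 in⁴
Effective length L_e = K·L = 1 × 258 = 258.0 in
P_cr = π²EI / L_e² = π² × 24400×10³ × 16.66 / 258.0² = 6.026×10^4 lb
Factor of safety n = P_cr / P = 60.259 / 20.3 = 2.97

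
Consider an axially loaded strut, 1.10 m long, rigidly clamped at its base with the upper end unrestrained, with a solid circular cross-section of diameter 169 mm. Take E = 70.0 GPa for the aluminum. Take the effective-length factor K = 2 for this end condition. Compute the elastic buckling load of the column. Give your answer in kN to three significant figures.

P_cr ≈ 5720 kN

I = πd⁴/64 = π×169⁴/64 = 4.004×10^7 mm⁴
I = 4.004×10^7 mm⁴ = 4.004×10^-5 m⁴
Effective length L_e = K·L = 2 × 1.10 = 2.200 m
P_cr = π²EI / L_e² = π² × 70.0×10⁹ × 4.004×10^-5 / 2.200² = 5.716×10^6 N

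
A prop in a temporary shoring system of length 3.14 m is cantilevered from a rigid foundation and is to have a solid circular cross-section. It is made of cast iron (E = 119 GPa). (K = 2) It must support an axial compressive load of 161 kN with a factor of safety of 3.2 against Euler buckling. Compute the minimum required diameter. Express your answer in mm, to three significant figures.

Required P_cr = n·P = 3.2 × 161 = 515.2 kN
L_e = K·L = 2 × 3.14 = 6.280 m
Required I = P_cr·L_e²/(π²E) = 5.152×10^5 × 6.280² / (π² × 1.19×10^11) = 1.730×10^-5 m⁴
I_req = 1.730×10^7 mm⁴
Solid circle: I = πd⁴/64  ⇒  d = (64I/π)^(1/4) = (64×1.730×10^7/π)^(1/4) = 137 mm

d ≈ 137 mm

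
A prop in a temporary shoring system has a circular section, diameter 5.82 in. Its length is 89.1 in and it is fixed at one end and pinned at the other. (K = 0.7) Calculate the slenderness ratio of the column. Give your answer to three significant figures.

For a solid circle r = d/4 = 5.82/4 = 1.455 in
L_e = K·L = 0.7 × 89.1 = 62.37 in
λ = L_e / r_min = 62.370 / 1.455 = 42.9

λ ≈ 42.9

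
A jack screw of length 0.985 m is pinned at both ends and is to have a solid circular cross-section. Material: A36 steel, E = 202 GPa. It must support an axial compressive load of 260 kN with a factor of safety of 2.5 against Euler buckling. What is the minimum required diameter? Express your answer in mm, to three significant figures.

d ≈ 50.4 mm

Required P_cr = n·P = 2.5 × 260 = 650.0 kN
L_e = K·L = 1 × 0.985 = 0.9850 m
Required I = P_cr·L_e²/(π²E) = 6.500×10^5 × 0.9850² / (π² × 2.02×10^11) = 3.163×10^-7 m⁴
I_req = 3.163×10^5 mm⁴
Solid circle: I = πd⁴/64  ⇒  d = (64I/π)^(1/4) = (64×3.163×10^5/π)^(1/4) = 50.4 mm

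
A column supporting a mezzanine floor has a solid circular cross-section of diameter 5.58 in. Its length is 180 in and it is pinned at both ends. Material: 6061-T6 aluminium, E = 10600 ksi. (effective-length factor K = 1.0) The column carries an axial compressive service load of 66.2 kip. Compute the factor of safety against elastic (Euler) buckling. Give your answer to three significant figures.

n ≈ 2.32

I = πd⁴/64 = π×5.58⁴/64 = 47.59 in⁴
Effective length L_e = K·L = 1 × 180 = 180.0 in
P_cr = π²EI / L_e² = π² × 10600×10³ × 47.59 / 180.0² = 1.537×10^5 lb
Factor of safety n = P_cr / P = 153.66 / 66.2 = 2.32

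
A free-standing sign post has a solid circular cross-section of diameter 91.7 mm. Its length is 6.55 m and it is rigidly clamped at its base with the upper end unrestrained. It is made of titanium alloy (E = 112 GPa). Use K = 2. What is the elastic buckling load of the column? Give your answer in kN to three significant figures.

I = πd⁴/64 = π×91.7⁴/64 = 3.471×10^6 mm⁴
I = 3.471×10^6 mm⁴ = 3.471×10^-6 m⁴
Effective length L_e = K·L = 2 × 6.55 = 13.10 m
P_cr = π²EI / L_e² = π² × 112×10⁹ × 3.471×10^-6 / 13.10² = 2.236×10^4 N

P_cr ≈ 22.4 kN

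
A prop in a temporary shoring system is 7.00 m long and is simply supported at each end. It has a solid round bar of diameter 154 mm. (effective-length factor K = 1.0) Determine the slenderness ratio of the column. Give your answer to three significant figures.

I = πd⁴/64 = π×154⁴/64 = 2.761×10^7 mm⁴
A = 1.863×10^4 mm²;  r_min = √(I/A) = √(2.761×10^7/1.863×10^4) = 38.50 mm
L_e = K·L = 1 × 7.00 m = 7.000 m = 7000.0 mm
λ = L_e / r_min = 7000.0 / 38.50 = 182

λ ≈ 182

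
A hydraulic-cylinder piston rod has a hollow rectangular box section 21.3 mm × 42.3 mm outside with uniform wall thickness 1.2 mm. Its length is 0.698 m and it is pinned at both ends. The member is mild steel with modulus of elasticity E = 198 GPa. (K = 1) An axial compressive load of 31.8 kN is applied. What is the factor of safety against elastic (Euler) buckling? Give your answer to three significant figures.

n ≈ 1.47

Inner dimensions: h_i = 42.3 − 2×1.2 = 39.90 mm, b_i = 21.3 − 2×1.2 = 18.90 mm
Weak-axis I_min = (h_o·b_o³ − h_i·b_i³)/12 with b_o = 21.3, b_i = 18.90 mm (shorter outer/inner sides).
I_min = (42.3×21.3³ − 39.90×18.90³)/12 = 1.162×10^4 mm⁴
I = 1.162×10^4 mm⁴ = 1.162×10^-8 m⁴
Effective length L_e = K·L = 1 × 0.698 = 0.6980 m
P_cr = π²EI / L_e² = π² × 198×10⁹ × 1.162×10^-8 / 0.6980² = 4.659×10^4 N
Factor of safety n = P_cr / P = 46.593 / 31.8 = 1.47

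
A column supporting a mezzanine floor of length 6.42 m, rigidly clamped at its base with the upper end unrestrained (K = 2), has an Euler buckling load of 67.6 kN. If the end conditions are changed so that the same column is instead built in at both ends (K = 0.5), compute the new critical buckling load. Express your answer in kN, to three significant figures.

P_cr ∝ 1/K², so P_cr,new = P_cr,old × (K_old/K_new)² = 67.6 × (2/0.5)²
= 67.6 × 16.00 = 1080 kN

P_cr ≈ 1080 kN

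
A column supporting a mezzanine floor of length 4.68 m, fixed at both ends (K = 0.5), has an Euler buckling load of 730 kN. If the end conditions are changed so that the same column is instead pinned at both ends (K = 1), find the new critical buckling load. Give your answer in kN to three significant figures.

P_cr ≈ 182 kN

P_cr ∝ 1/K², so P_cr,new = P_cr,old × (K_old/K_new)² = 730 × (0.5/1)²
= 730 × 0.2500 = 182 kN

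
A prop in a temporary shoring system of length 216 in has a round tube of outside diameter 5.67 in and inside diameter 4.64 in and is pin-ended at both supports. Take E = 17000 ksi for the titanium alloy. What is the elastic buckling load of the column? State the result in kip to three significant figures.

d_o = 5.67 in, d_i = 4.64 in
I = π(d_o⁴ − d_i⁴)/64 = π(5.67⁴ − 4.640⁴)/64 = 27.98 in⁴
Effective length L_e = K·L = 1 × 216 = 216.0 in
P_cr = π²EI / L_e² = π² × 17000×10³ × 27.98 / 216.0² = 1.006×10^5 lb

P_cr ≈ 101 kip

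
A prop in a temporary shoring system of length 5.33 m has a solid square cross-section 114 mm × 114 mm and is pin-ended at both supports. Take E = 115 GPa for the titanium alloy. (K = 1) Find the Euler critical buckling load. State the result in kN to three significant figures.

I = a⁴/12 = 114⁴/12 = 1.407×10^7 mm⁴
I = 1.407×10^7 mm⁴ = 1.407×10^-5 m⁴
Effective length L_e = K·L = 1 × 5.33 = 5.330 m
P_cr = π²EI / L_e² = π² × 115×10⁹ × 1.407×10^-5 / 5.330² = 5.623×10^5 N

P_cr ≈ 562 kN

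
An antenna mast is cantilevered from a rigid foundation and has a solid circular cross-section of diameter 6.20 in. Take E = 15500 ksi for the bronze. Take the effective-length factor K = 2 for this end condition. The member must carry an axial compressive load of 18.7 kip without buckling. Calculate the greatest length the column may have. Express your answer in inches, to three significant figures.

I = πd⁴/64 = π×6.20⁴/64 = 72.53 in⁴
At the buckling limit P_cr = P = 1.870×10^4 lb
From P_cr = π²EI/(K·L)²:  L = (1/K)·√(π²EI/P_cr) = (1/2)·√(π²×1.55×10^7×72.53/1.870×10^4)
L = 385 in

L_max ≈ 385 in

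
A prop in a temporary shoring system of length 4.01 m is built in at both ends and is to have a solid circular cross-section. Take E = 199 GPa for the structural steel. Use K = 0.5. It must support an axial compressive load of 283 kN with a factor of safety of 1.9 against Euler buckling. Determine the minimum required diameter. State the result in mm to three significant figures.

d ≈ 68.8 mm

Required P_cr = n·P = 1.9 × 283 = 537.7 kN
L_e = K·L = 0.5 × 4.01 = 2.005 m
Required I = P_cr·L_e²/(π²E) = 5.377×10^5 × 2.005² / (π² × 1.99×10^11) = 1.101×10^-6 m⁴
I_req = 1.101×10^6 mm⁴
Solid circle: I = πd⁴/64  ⇒  d = (64I/π)^(1/4) = (64×1.101×10^6/π)^(1/4) = 68.8 mm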